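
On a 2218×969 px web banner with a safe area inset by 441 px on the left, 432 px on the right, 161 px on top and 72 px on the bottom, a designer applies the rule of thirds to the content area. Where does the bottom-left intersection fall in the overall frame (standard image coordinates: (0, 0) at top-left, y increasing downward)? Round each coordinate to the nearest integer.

x = 889 px, y = 652 px

Content width = 2218 − 441 − 432 = 1345 px; content height = 969 − 161 − 72 = 736 px.
Bottom-left is one-third across and two-thirds down within the content area.
x = 441 + 1 × 1345/3 = 441 + 448.33 ≈ 889
y = 161 + 2 × 736/3 = 161 + 490.67 ≈ 652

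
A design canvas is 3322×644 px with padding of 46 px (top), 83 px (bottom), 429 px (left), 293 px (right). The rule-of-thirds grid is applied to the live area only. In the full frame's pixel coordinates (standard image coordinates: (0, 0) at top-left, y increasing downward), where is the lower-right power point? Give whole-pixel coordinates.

(2162, 389)

Content width = 3322 − 429 − 293 = 2600 px; content height = 644 − 46 − 83 = 515 px.
Lower-right is two-thirds across and two-thirds down within the live area.
x = 429 + 2 × 2600/3 = 429 + 1733.33 ≈ 2162
y = 46 + 2 × 515/3 = 46 + 343.33 ≈ 389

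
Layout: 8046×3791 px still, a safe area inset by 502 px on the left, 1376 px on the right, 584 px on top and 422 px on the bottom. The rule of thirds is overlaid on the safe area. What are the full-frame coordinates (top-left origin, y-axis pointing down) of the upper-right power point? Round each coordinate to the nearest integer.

Content width = 8046 − 502 − 1376 = 6168 px; content height = 3791 − 584 − 422 = 2785 px.
Upper-right is two-thirds across and one-third down within the safe area.
x = 502 + 2 × 6168/3 = 502 + 4112.00 ≈ 4614
y = 584 + 1 × 2785/3 = 584 + 928.33 ≈ 1512

(4614, 1512)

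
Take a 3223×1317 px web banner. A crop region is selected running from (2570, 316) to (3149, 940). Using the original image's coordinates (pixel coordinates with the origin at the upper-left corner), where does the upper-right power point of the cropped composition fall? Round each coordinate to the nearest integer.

x = 2956 px, y = 524 px

Crop width = 3149 − 2570 = 579 px; one third is 193.00 px.
Crop height = 940 − 316 = 624 px; one third is 208.00 px.
The upper-right point is two-thirds across and one-third down within the crop:
x = 2570 + 2 × 193.00 ≈ 2956; y = 316 + 1 × 208.00 ≈ 524.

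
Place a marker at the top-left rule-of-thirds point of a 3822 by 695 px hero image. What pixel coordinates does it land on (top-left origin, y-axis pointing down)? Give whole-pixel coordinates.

The top-left point sits one-third of the way across and one-third of the way down.
x = 1 × 3822/3 ≈ 1274; y = 1 × 695/3 ≈ 232.

x = 1274 px, y = 232 px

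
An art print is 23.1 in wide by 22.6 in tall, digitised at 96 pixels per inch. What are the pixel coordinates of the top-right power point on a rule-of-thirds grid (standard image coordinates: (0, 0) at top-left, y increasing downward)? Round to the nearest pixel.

x = 1478 px, y = 723 px

In pixels the canvas is 23.1 × 96 = 2217.6 wide and 22.6 × 96 = 2169.6 tall.
The top-right point is two-thirds across and one-third down:
x = 2 × 2217.6/3 ≈ 1478; y = 1 × 2169.6/3 ≈ 723.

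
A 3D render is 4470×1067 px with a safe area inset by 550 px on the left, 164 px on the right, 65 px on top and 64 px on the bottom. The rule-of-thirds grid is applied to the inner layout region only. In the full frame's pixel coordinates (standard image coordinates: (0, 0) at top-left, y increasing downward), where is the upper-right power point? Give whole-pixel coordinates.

x = 3054 px, y = 378 px

Content width = 4470 − 550 − 164 = 3756 px; content height = 1067 − 65 − 64 = 938 px.
Upper-right is two-thirds across and one-third down within the inner layout region.
x = 550 + 2 × 3756/3 = 550 + 2504.00 ≈ 3054
y = 65 + 1 × 938/3 = 65 + 312.67 ≈ 378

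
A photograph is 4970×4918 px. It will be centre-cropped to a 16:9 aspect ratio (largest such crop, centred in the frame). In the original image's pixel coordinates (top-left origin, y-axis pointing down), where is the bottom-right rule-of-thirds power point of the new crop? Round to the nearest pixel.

4970/4918 < 16/9, so the 16:9 crop keeps the full width 4970 and trims height to 4970 × 9/16 = 2795.62 px.
Top offset = (4918 − 2795.62)/2 = 1061.19 px; left offset = 0.
Bottom-right is two-thirds across and two-thirds down within the crop:
x = 0.00 + 2 × 4970.00/3 ≈ 3313; y = 1061.19 + 2 × 2795.62/3 ≈ 2925.

(3313, 2925)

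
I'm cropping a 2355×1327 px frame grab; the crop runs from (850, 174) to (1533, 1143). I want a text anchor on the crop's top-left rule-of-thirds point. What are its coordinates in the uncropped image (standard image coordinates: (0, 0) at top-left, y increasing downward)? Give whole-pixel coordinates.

Crop width = 1533 − 850 = 683 px; one third is 227.67 px.
Crop height = 1143 − 174 = 969 px; one third is 323.00 px.
The top-left point is one-third across and one-third down within the crop:
x = 850 + 1 × 227.67 ≈ 1078; y = 174 + 1 × 323.00 ≈ 497.

(1078, 497)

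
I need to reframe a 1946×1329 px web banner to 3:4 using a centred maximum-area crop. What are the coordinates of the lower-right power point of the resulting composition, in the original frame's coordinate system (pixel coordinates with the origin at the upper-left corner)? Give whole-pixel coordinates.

(1139, 886)

1946/1329 > 3/4, so the 3:4 crop keeps the full height 1329 and trims width to 1329 × 3/4 = 996.75 px.
Left offset = (1946 − 996.75)/2 = 474.62 px; top offset = 0.
Lower-right is two-thirds across and two-thirds down within the crop:
x = 474.62 + 2 × 996.75/3 ≈ 1139; y = 0.00 + 2 × 1329.00/3 ≈ 886.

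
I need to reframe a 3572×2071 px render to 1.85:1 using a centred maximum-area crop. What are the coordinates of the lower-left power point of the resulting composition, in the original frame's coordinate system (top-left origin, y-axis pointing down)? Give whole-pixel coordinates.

(1191, 1357)

3572/2071 < 1.85/1, so the 1.85:1 crop keeps the full width 3572 and trims height to 3572 × 1/1.85 = 1930.81 px.
Top offset = (2071 − 1930.81)/2 = 70.09 px; left offset = 0.
Lower-left is one-third across and two-thirds down within the crop:
x = 0.00 + 1 × 3572.00/3 ≈ 1191; y = 70.09 + 2 × 1930.81/3 ≈ 1357.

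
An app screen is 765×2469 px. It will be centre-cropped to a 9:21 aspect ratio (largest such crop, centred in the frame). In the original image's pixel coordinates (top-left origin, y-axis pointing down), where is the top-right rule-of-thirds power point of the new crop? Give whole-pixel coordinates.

765/2469 < 9/21, so the 9:21 crop keeps the full width 765 and trims height to 765 × 21/9 = 1785.00 px.
Top offset = (2469 − 1785.00)/2 = 342.00 px; left offset = 0.
Top-right is two-thirds across and one-third down within the crop:
x = 0.00 + 2 × 765.00/3 ≈ 510; y = 342.00 + 1 × 1785.00/3 ≈ 937.

(510, 937)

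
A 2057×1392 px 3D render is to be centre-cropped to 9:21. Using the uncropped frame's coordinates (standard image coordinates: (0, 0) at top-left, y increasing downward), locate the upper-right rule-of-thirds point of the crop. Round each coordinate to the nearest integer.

2057/1392 > 9/21, so the 9:21 crop keeps the full height 1392 and trims width to 1392 × 9/21 = 596.57 px.
Left offset = (2057 − 596.57)/2 = 730.21 px; top offset = 0.
Upper-right is two-thirds across and one-third down within the crop:
x = 730.21 + 2 × 596.57/3 ≈ 1128; y = 0.00 + 1 × 1392.00/3 ≈ 464.

x = 1128 px, y = 464 px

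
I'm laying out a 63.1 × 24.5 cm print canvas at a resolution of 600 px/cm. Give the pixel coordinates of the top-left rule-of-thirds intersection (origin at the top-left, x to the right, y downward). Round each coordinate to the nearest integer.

x = 12620 px, y = 4900 px

In pixels the canvas is 63.1 × 600 = 37860 wide and 24.5 × 600 = 14700 tall.
The top-left point is one-third across and one-third down:
x = 1 × 37860/3 ≈ 12620; y = 1 × 14700/3 ≈ 4900.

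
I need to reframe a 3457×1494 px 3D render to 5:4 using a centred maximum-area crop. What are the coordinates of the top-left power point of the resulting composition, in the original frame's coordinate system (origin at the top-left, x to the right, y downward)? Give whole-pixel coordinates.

3457/1494 > 5/4, so the 5:4 crop keeps the full height 1494 and trims width to 1494 × 5/4 = 1867.50 px.
Left offset = (3457 − 1867.50)/2 = 794.75 px; top offset = 0.
Top-left is one-third across and one-third down within the crop:
x = 794.75 + 1 × 1867.50/3 ≈ 1417; y = 0.00 + 1 × 1494.00/3 ≈ 498.

x = 1417 px, y = 498 px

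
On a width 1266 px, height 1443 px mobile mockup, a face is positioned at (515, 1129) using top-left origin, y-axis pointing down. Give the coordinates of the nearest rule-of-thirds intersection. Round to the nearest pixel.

(422, 962)

Third lines: x ∈ {422, 844}, y ∈ {481, 962}.
515 is closer to x = 422; 1129 is closer to y = 962.
So the nearest intersection is the lower-left power point.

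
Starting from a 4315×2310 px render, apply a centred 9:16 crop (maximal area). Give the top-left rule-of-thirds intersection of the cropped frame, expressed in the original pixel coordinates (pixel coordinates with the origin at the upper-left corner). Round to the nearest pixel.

4315/2310 > 9/16, so the 9:16 crop keeps the full height 2310 and trims width to 2310 × 9/16 = 1299.38 px.
Left offset = (4315 − 1299.38)/2 = 1507.81 px; top offset = 0.
Top-left is one-third across and one-third down within the crop:
x = 1507.81 + 1 × 1299.38/3 ≈ 1941; y = 0.00 + 1 × 2310.00/3 ≈ 770.

(1941, 770)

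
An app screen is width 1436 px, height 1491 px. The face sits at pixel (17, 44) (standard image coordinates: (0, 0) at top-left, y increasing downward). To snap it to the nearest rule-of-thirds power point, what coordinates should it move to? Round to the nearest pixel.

Third lines: x ∈ {479, 957}, y ∈ {497, 994}.
17 is closer to x = 479; 44 is closer to y = 497.
So the nearest intersection is the upper-left power point.

x = 479 px, y = 497 px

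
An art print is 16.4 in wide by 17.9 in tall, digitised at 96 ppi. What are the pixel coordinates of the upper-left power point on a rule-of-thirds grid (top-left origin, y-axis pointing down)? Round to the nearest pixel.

In pixels the canvas is 16.4 × 96 = 1574.4 wide and 17.9 × 96 = 1718.4 tall.
The upper-left point is one-third across and one-third down:
x = 1 × 1574.4/3 ≈ 525; y = 1 × 1718.4/3 ≈ 573.

x = 525 px, y = 573 px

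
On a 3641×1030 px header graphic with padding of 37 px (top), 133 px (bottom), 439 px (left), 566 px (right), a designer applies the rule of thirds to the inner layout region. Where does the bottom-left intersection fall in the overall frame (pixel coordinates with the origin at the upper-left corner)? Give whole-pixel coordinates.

Content width = 3641 − 439 − 566 = 2636 px; content height = 1030 − 37 − 133 = 860 px.
Bottom-left is one-third across and two-thirds down within the inner layout region.
x = 439 + 1 × 2636/3 = 439 + 878.67 ≈ 1318
y = 37 + 2 × 860/3 = 37 + 573.33 ≈ 610

(1318, 610)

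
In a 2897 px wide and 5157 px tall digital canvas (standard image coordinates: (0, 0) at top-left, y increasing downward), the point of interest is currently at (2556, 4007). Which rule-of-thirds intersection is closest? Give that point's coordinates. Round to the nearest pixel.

Third lines: x ∈ {966, 1931}, y ∈ {1719, 3438}.
2556 is closer to x = 1931; 4007 is closer to y = 3438.
So the nearest intersection is the lower-right power point.

x = 1931 px, y = 3438 px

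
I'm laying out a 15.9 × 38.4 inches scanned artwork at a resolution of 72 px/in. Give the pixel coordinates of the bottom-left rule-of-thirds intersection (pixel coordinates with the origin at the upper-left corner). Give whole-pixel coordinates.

In pixels the canvas is 15.9 × 72 = 1144.8 wide and 38.4 × 72 = 2764.8 tall.
The bottom-left point is one-third across and two-thirds down:
x = 1 × 1144.8/3 ≈ 382; y = 2 × 2764.8/3 ≈ 1843.

(382, 1843)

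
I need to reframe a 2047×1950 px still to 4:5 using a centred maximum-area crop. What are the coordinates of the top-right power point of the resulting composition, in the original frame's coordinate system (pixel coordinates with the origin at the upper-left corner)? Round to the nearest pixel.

(1284, 650)

2047/1950 > 4/5, so the 4:5 crop keeps the full height 1950 and trims width to 1950 × 4/5 = 1560.00 px.
Left offset = (2047 − 1560.00)/2 = 243.50 px; top offset = 0.
Top-right is two-thirds across and one-third down within the crop:
x = 243.50 + 2 × 1560.00/3 ≈ 1284; y = 0.00 + 1 × 1950.00/3 ≈ 650.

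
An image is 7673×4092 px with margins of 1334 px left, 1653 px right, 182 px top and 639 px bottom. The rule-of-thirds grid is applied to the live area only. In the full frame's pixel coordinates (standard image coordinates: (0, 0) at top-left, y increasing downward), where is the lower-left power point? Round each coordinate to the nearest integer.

x = 2896 px, y = 2363 px

Content width = 7673 − 1334 − 1653 = 4686 px; content height = 4092 − 182 − 639 = 3271 px.
Lower-left is one-third across and two-thirds down within the live area.
x = 1334 + 1 × 4686/3 = 1334 + 1562.00 ≈ 2896
y = 182 + 2 × 3271/3 = 182 + 2180.67 ≈ 2363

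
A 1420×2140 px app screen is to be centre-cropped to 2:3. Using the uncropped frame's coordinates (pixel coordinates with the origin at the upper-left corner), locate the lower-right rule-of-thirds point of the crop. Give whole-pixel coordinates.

(947, 1425)

1420/2140 < 2/3, so the 2:3 crop keeps the full width 1420 and trims height to 1420 × 3/2 = 2130.00 px.
Top offset = (2140 − 2130.00)/2 = 5.00 px; left offset = 0.
Lower-right is two-thirds across and two-thirds down within the crop:
x = 0.00 + 2 × 1420.00/3 ≈ 947; y = 5.00 + 2 × 2130.00/3 ≈ 1425.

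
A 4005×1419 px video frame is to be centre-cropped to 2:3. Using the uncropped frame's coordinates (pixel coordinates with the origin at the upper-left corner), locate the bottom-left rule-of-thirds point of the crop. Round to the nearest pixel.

4005/1419 > 2/3, so the 2:3 crop keeps the full height 1419 and trims width to 1419 × 2/3 = 946.00 px.
Left offset = (4005 − 946.00)/2 = 1529.50 px; top offset = 0.
Bottom-left is one-third across and two-thirds down within the crop:
x = 1529.50 + 1 × 946.00/3 ≈ 1845; y = 0.00 + 2 × 1419.00/3 ≈ 946.

x = 1845 px, y = 946 px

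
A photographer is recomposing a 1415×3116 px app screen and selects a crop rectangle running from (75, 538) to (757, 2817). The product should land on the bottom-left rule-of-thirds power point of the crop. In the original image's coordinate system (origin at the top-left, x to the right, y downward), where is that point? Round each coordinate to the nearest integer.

(302, 2057)

Crop width = 757 − 75 = 682 px; one third is 227.33 px.
Crop height = 2817 − 538 = 2279 px; one third is 759.67 px.
The bottom-left point is one-third across and two-thirds down within the crop:
x = 75 + 1 × 227.33 ≈ 302; y = 538 + 2 × 759.67 ≈ 2057.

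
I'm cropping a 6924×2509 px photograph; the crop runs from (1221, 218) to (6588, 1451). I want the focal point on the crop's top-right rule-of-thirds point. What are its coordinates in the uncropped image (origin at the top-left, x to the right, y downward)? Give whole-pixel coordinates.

x = 4799 px, y = 629 px

Crop width = 6588 − 1221 = 5367 px; one third is 1789.00 px.
Crop height = 1451 − 218 = 1233 px; one third is 411.00 px.
The top-right point is two-thirds across and one-third down within the crop:
x = 1221 + 2 × 1789.00 ≈ 4799; y = 218 + 1 × 411.00 ≈ 629.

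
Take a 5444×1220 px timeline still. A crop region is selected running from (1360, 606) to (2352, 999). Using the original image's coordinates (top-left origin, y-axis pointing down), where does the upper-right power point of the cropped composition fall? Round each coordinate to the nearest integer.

(2021, 737)

Crop width = 2352 − 1360 = 992 px; one third is 330.67 px.
Crop height = 999 − 606 = 393 px; one third is 131.00 px.
The upper-right point is two-thirds across and one-third down within the crop:
x = 1360 + 2 × 330.67 ≈ 2021; y = 606 + 1 × 131.00 ≈ 737.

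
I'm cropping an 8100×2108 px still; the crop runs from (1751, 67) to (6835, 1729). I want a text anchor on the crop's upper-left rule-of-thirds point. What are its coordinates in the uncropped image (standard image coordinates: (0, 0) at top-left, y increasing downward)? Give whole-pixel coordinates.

Crop width = 6835 − 1751 = 5084 px; one third is 1694.67 px.
Crop height = 1729 − 67 = 1662 px; one third is 554.00 px.
The upper-left point is one-third across and one-third down within the crop:
x = 1751 + 1 × 1694.67 ≈ 3446; y = 67 + 1 × 554.00 ≈ 621.

x = 3446 px, y = 621 px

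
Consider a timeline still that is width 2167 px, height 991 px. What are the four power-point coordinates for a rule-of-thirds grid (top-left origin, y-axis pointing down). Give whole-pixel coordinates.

One third of 2167 is 722.33; one third of 991 is 330.33.
Vertical third lines at x = 722 and x = 1445; horizontal third lines at y = 330 and y = 661.

(722, 330), (1445, 330), (722, 661), (1445, 661)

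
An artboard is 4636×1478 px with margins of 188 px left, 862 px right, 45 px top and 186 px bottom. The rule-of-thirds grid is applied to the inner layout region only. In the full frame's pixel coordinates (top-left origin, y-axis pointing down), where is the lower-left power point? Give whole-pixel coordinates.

(1383, 876)

Content width = 4636 − 188 − 862 = 3586 px; content height = 1478 − 45 − 186 = 1247 px.
Lower-left is one-third across and two-thirds down within the inner layout region.
x = 188 + 1 × 3586/3 = 188 + 1195.33 ≈ 1383
y = 45 + 2 × 1247/3 = 45 + 831.33 ≈ 876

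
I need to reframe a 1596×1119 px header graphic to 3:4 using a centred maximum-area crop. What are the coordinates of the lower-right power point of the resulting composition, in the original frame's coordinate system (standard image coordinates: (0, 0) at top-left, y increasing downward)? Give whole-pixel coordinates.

1596/1119 > 3/4, so the 3:4 crop keeps the full height 1119 and trims width to 1119 × 3/4 = 839.25 px.
Left offset = (1596 − 839.25)/2 = 378.38 px; top offset = 0.
Lower-right is two-thirds across and two-thirds down within the crop:
x = 378.38 + 2 × 839.25/3 ≈ 938; y = 0.00 + 2 × 1119.00/3 ≈ 746.

(938, 746)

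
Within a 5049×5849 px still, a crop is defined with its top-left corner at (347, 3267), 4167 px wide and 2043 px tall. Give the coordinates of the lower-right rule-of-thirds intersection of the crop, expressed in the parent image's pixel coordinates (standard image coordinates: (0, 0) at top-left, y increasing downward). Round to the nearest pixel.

(3125, 4629)

One third of the crop width 4167 is 1389.00 px.
One third of the crop height 2043 is 681.00 px.
The lower-right point is two-thirds across and two-thirds down within the crop:
x = 347 + 2 × 1389.00 ≈ 3125; y = 3267 + 2 × 681.00 ≈ 4629.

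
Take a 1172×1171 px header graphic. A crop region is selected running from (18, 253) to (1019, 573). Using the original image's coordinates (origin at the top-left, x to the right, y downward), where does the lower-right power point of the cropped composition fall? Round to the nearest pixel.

Crop width = 1019 − 18 = 1001 px; one third is 333.67 px.
Crop height = 573 − 253 = 320 px; one third is 106.67 px.
The lower-right point is two-thirds across and two-thirds down within the crop:
x = 18 + 2 × 333.67 ≈ 685; y = 253 + 2 × 106.67 ≈ 466.

(685, 466)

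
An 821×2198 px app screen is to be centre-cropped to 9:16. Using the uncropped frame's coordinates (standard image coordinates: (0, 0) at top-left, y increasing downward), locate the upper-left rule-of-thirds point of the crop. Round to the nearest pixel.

821/2198 < 9/16, so the 9:16 crop keeps the full width 821 and trims height to 821 × 16/9 = 1459.56 px.
Top offset = (2198 − 1459.56)/2 = 369.22 px; left offset = 0.
Upper-left is one-third across and one-third down within the crop:
x = 0.00 + 1 × 821.00/3 ≈ 274; y = 369.22 + 1 × 1459.56/3 ≈ 856.

(274, 856)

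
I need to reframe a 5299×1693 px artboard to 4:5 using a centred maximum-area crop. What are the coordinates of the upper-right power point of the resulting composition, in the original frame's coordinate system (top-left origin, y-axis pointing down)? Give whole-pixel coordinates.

5299/1693 > 4/5, so the 4:5 crop keeps the full height 1693 and trims width to 1693 × 4/5 = 1354.40 px.
Left offset = (5299 − 1354.40)/2 = 1972.30 px; top offset = 0.
Upper-right is two-thirds across and one-third down within the crop:
x = 1972.30 + 2 × 1354.40/3 ≈ 2875; y = 0.00 + 1 × 1693.00/3 ≈ 564.

(2875, 564)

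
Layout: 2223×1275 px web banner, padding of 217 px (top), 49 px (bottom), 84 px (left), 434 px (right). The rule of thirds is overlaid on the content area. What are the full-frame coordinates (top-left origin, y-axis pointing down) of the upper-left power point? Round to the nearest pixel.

(652, 553)

Content width = 2223 − 84 − 434 = 1705 px; content height = 1275 − 217 − 49 = 1009 px.
Upper-left is one-third across and one-third down within the content area.
x = 84 + 1 × 1705/3 = 84 + 568.33 ≈ 652
y = 217 + 1 × 1009/3 = 217 + 336.33 ≈ 553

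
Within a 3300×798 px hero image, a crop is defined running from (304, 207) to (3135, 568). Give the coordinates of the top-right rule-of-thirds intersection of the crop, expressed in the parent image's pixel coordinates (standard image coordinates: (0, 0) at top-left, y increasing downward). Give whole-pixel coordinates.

Crop width = 3135 − 304 = 2831 px; one third is 943.67 px.
Crop height = 568 − 207 = 361 px; one third is 120.33 px.
The top-right point is two-thirds across and one-third down within the crop:
x = 304 + 2 × 943.67 ≈ 2191; y = 207 + 1 × 120.33 ≈ 327.

(2191, 327)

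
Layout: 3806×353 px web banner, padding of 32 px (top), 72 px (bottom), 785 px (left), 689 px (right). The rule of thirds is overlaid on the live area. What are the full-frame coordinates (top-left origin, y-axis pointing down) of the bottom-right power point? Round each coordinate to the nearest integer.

(2340, 198)

Content width = 3806 − 785 − 689 = 2332 px; content height = 353 − 32 − 72 = 249 px.
Bottom-right is two-thirds across and two-thirds down within the live area.
x = 785 + 2 × 2332/3 = 785 + 1554.67 ≈ 2340
y = 32 + 2 × 249/3 = 32 + 166.00 ≈ 198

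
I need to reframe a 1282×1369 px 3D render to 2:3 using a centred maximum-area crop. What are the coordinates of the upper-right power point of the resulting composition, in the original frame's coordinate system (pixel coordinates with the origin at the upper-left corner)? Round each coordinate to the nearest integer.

1282/1369 > 2/3, so the 2:3 crop keeps the full height 1369 and trims width to 1369 × 2/3 = 912.67 px.
Left offset = (1282 − 912.67)/2 = 184.67 px; top offset = 0.
Upper-right is two-thirds across and one-third down within the crop:
x = 184.67 + 2 × 912.67/3 ≈ 793; y = 0.00 + 1 × 1369.00/3 ≈ 456.

(793, 456)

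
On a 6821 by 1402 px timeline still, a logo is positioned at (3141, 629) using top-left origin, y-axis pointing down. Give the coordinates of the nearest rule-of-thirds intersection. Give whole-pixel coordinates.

x = 2274 px, y = 467 px

Third lines: x ∈ {2274, 4547}, y ∈ {467, 935}.
3141 is closer to x = 2274; 629 is closer to y = 467.
So the nearest intersection is the upper-left power point.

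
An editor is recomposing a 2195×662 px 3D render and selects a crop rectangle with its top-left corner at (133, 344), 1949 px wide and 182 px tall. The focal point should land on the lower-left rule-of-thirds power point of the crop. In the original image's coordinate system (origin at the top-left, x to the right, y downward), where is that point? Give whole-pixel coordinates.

(783, 465)

One third of the crop width 1949 is 649.67 px.
One third of the crop height 182 is 60.67 px.
The lower-left point is one-third across and two-thirds down within the crop:
x = 133 + 1 × 649.67 ≈ 783; y = 344 + 2 × 60.67 ≈ 465.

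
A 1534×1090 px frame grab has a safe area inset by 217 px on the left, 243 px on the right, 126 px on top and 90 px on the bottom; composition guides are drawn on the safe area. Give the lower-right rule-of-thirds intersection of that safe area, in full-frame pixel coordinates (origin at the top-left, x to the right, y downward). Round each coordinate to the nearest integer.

Content width = 1534 − 217 − 243 = 1074 px; content height = 1090 − 126 − 90 = 874 px.
Lower-right is two-thirds across and two-thirds down within the safe area.
x = 217 + 2 × 1074/3 = 217 + 716.00 ≈ 933
y = 126 + 2 × 874/3 = 126 + 582.67 ≈ 709

x = 933 px, y = 709 px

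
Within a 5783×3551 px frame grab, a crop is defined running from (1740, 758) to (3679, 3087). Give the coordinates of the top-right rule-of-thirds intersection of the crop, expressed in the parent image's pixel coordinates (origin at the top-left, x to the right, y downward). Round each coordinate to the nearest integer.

Crop width = 3679 − 1740 = 1939 px; one third is 646.33 px.
Crop height = 3087 − 758 = 2329 px; one third is 776.33 px.
The top-right point is two-thirds across and one-third down within the crop:
x = 1740 + 2 × 646.33 ≈ 3033; y = 758 + 1 × 776.33 ≈ 1534.

(3033, 1534)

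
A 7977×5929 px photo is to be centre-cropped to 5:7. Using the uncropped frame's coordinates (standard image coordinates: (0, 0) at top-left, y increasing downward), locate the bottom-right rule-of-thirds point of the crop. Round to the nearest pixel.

7977/5929 > 5/7, so the 5:7 crop keeps the full height 5929 and trims width to 5929 × 5/7 = 4235.00 px.
Left offset = (7977 − 4235.00)/2 = 1871.00 px; top offset = 0.
Bottom-right is two-thirds across and two-thirds down within the crop:
x = 1871.00 + 2 × 4235.00/3 ≈ 4694; y = 0.00 + 2 × 5929.00/3 ≈ 3953.

(4694, 3953)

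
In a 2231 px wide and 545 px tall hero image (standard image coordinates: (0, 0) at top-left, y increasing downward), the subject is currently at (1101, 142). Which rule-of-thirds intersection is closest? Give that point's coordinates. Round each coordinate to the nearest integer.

x = 744 px, y = 182 px

Third lines: x ∈ {744, 1487}, y ∈ {182, 363}.
1101 is closer to x = 744; 142 is closer to y = 182.
So the nearest intersection is the upper-left power point.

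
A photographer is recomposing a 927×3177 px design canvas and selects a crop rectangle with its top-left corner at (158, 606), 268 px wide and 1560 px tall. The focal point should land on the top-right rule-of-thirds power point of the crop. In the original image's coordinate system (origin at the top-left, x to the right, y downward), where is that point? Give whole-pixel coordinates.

One third of the crop width 268 is 89.33 px.
One third of the crop height 1560 is 520.00 px.
The top-right point is two-thirds across and one-third down within the crop:
x = 158 + 2 × 89.33 ≈ 337; y = 606 + 1 × 520.00 ≈ 1126.

x = 337 px, y = 1126 px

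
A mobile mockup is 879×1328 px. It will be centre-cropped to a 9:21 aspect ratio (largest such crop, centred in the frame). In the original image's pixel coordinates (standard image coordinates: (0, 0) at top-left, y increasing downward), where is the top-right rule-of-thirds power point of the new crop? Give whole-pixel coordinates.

879/1328 > 9/21, so the 9:21 crop keeps the full height 1328 and trims width to 1328 × 9/21 = 569.14 px.
Left offset = (879 − 569.14)/2 = 154.93 px; top offset = 0.
Top-right is two-thirds across and one-third down within the crop:
x = 154.93 + 2 × 569.14/3 ≈ 534; y = 0.00 + 1 × 1328.00/3 ≈ 443.

(534, 443)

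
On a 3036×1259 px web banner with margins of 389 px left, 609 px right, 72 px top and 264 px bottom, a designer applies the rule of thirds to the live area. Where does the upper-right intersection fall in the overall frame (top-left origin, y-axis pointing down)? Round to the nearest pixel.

Content width = 3036 − 389 − 609 = 2038 px; content height = 1259 − 72 − 264 = 923 px.
Upper-right is two-thirds across and one-third down within the live area.
x = 389 + 2 × 2038/3 = 389 + 1358.67 ≈ 1748
y = 72 + 1 × 923/3 = 72 + 307.67 ≈ 380

(1748, 380)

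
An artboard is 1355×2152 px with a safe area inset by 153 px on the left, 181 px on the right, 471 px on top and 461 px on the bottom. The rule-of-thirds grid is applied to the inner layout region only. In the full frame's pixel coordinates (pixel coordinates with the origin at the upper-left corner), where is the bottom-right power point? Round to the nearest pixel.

(834, 1284)

Content width = 1355 − 153 − 181 = 1021 px; content height = 2152 − 471 − 461 = 1220 px.
Bottom-right is two-thirds across and two-thirds down within the inner layout region.
x = 153 + 2 × 1021/3 = 153 + 680.67 ≈ 834
y = 471 + 2 × 1220/3 = 471 + 813.33 ≈ 1284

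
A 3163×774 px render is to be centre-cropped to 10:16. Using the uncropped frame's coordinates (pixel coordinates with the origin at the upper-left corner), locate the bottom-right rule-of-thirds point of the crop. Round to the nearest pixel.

3163/774 > 10/16, so the 10:16 crop keeps the full height 774 and trims width to 774 × 10/16 = 483.75 px.
Left offset = (3163 − 483.75)/2 = 1339.62 px; top offset = 0.
Bottom-right is two-thirds across and two-thirds down within the crop:
x = 1339.62 + 2 × 483.75/3 ≈ 1662; y = 0.00 + 2 × 774.00/3 ≈ 516.

x = 1662 px, y = 516 px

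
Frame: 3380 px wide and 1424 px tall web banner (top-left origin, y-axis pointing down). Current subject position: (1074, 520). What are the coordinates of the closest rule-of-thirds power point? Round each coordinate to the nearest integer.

Third lines: x ∈ {1127, 2253}, y ∈ {475, 949}.
1074 is closer to x = 1127; 520 is closer to y = 475.
So the nearest intersection is the upper-left power point.

(1127, 475)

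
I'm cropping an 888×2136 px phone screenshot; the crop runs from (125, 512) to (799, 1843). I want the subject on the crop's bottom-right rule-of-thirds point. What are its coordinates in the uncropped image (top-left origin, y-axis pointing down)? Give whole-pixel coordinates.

Crop width = 799 − 125 = 674 px; one third is 224.67 px.
Crop height = 1843 − 512 = 1331 px; one third is 443.67 px.
The bottom-right point is two-thirds across and two-thirds down within the crop:
x = 125 + 2 × 224.67 ≈ 574; y = 512 + 2 × 443.67 ≈ 1399.

(574, 1399)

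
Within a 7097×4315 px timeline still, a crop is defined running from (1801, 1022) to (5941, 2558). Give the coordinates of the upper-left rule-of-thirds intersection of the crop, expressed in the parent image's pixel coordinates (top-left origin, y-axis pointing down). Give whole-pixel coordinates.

Crop width = 5941 − 1801 = 4140 px; one third is 1380.00 px.
Crop height = 2558 − 1022 = 1536 px; one third is 512.00 px.
The upper-left point is one-third across and one-third down within the crop:
x = 1801 + 1 × 1380.00 ≈ 3181; y = 1022 + 1 × 512.00 ≈ 1534.

x = 3181 px, y = 1534 px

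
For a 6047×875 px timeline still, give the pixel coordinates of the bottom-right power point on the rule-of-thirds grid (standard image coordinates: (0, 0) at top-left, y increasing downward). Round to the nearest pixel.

The bottom-right point sits two-thirds of the way across and two-thirds of the way down.
x = 2 × 6047/3 ≈ 4031; y = 2 × 875/3 ≈ 583.

(4031, 583)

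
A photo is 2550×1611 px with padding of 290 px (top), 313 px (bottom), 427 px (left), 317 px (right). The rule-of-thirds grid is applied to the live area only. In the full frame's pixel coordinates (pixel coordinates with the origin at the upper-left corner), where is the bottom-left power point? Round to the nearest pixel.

(1029, 962)

Content width = 2550 − 427 − 317 = 1806 px; content height = 1611 − 290 − 313 = 1008 px.
Bottom-left is one-third across and two-thirds down within the live area.
x = 427 + 1 × 1806/3 = 427 + 602.00 ≈ 1029
y = 290 + 2 × 1008/3 = 290 + 672.00 ≈ 962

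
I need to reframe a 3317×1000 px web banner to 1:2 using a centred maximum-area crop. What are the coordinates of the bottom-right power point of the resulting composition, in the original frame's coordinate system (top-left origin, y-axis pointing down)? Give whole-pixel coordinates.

(1742, 667)

3317/1000 > 1/2, so the 1:2 crop keeps the full height 1000 and trims width to 1000 × 1/2 = 500.00 px.
Left offset = (3317 − 500.00)/2 = 1408.50 px; top offset = 0.
Bottom-right is two-thirds across and two-thirds down within the crop:
x = 1408.50 + 2 × 500.00/3 ≈ 1742; y = 0.00 + 2 × 1000.00/3 ≈ 667.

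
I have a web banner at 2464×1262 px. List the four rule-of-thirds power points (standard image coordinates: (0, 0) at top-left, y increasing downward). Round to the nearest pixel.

One third of 2464 is 821.33; one third of 1262 is 420.67.
Vertical third lines at x = 821 and x = 1643; horizontal third lines at y = 421 and y = 841.

(821, 421), (1643, 421), (821, 841), (1643, 841)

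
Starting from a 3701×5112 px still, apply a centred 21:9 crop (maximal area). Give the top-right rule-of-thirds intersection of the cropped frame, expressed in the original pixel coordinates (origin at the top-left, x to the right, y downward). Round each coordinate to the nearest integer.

3701/5112 < 21/9, so the 21:9 crop keeps the full width 3701 and trims height to 3701 × 9/21 = 1586.14 px.
Top offset = (5112 − 1586.14)/2 = 1762.93 px; left offset = 0.
Top-right is two-thirds across and one-third down within the crop:
x = 0.00 + 2 × 3701.00/3 ≈ 2467; y = 1762.93 + 1 × 1586.14/3 ≈ 2292.

x = 2467 px, y = 2292 px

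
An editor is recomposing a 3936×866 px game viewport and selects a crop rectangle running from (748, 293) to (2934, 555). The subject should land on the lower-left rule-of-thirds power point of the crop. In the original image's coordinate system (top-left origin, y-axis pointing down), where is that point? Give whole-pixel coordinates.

Crop width = 2934 − 748 = 2186 px; one third is 728.67 px.
Crop height = 555 − 293 = 262 px; one third is 87.33 px.
The lower-left point is one-third across and two-thirds down within the crop:
x = 748 + 1 × 728.67 ≈ 1477; y = 293 + 2 × 87.33 ≈ 468.

(1477, 468)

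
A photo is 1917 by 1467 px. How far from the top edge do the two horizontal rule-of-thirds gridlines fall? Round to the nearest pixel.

y = 489 px and y = 978 px

1467 / 3 = 489, so the horizontal lines sit at one and two thirds of 1467.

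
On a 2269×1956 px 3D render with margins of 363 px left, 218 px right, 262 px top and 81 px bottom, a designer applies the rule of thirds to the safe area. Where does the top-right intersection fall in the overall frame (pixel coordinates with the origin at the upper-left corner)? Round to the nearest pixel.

Content width = 2269 − 363 − 218 = 1688 px; content height = 1956 − 262 − 81 = 1613 px.
Top-right is two-thirds across and one-third down within the safe area.
x = 363 + 2 × 1688/3 = 363 + 1125.33 ≈ 1488
y = 262 + 1 × 1613/3 = 262 + 537.67 ≈ 800

(1488, 800)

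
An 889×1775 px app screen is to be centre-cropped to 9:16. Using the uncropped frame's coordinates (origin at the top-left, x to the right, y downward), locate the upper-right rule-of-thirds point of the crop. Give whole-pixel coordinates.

x = 593 px, y = 624 px

889/1775 < 9/16, so the 9:16 crop keeps the full width 889 and trims height to 889 × 16/9 = 1580.44 px.
Top offset = (1775 − 1580.44)/2 = 97.28 px; left offset = 0.
Upper-right is two-thirds across and one-third down within the crop:
x = 0.00 + 2 × 889.00/3 ≈ 593; y = 97.28 + 1 × 1580.44/3 ≈ 624.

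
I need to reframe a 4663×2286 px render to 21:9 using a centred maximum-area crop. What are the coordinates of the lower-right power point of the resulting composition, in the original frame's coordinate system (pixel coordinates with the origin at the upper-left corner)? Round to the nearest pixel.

4663/2286 < 21/9, so the 21:9 crop keeps the full width 4663 and trims height to 4663 × 9/21 = 1998.43 px.
Top offset = (2286 − 1998.43)/2 = 143.79 px; left offset = 0.
Lower-right is two-thirds across and two-thirds down within the crop:
x = 0.00 + 2 × 4663.00/3 ≈ 3109; y = 143.79 + 2 × 1998.43/3 ≈ 1476.

(3109, 1476)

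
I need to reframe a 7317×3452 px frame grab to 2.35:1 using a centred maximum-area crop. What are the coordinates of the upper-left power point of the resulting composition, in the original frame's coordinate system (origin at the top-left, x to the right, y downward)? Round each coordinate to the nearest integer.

7317/3452 < 2.35/1, so the 2.35:1 crop keeps the full width 7317 and trims height to 7317 × 1/2.35 = 3113.62 px.
Top offset = (3452 − 3113.62)/2 = 169.19 px; left offset = 0.
Upper-left is one-third across and one-third down within the crop:
x = 0.00 + 1 × 7317.00/3 ≈ 2439; y = 169.19 + 1 × 3113.62/3 ≈ 1207.

(2439, 1207)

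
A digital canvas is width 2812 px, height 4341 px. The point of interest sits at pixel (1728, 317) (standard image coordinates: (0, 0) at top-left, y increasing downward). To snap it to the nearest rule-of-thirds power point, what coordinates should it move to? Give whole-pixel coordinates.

Third lines: x ∈ {937, 1875}, y ∈ {1447, 2894}.
1728 is closer to x = 1875; 317 is closer to y = 1447.
So the nearest intersection is the upper-right power point.

x = 1875 px, y = 1447 px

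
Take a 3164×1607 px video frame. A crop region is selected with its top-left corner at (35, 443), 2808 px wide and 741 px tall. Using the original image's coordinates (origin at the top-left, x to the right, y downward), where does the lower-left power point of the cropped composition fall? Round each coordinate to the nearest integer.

x = 971 px, y = 937 px

One third of the crop width 2808 is 936.00 px.
One third of the crop height 741 is 247.00 px.
The lower-left point is one-third across and two-thirds down within the crop:
x = 35 + 1 × 936.00 ≈ 971; y = 443 + 2 × 247.00 ≈ 937.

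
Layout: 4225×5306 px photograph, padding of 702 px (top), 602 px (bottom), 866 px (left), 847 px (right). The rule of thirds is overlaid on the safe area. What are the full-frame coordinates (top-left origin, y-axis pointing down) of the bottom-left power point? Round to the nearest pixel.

Content width = 4225 − 866 − 847 = 2512 px; content height = 5306 − 702 − 602 = 4002 px.
Bottom-left is one-third across and two-thirds down within the safe area.
x = 866 + 1 × 2512/3 = 866 + 837.33 ≈ 1703
y = 702 + 2 × 4002/3 = 702 + 2668.00 ≈ 3370

x = 1703 px, y = 3370 px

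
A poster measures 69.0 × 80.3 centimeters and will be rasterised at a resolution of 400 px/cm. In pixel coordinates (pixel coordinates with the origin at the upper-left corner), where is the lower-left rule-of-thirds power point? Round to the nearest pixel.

In pixels the canvas is 69.0 × 400 = 27600 wide and 80.3 × 400 = 32120 tall.
The lower-left point is one-third across and two-thirds down:
x = 1 × 27600/3 ≈ 9200; y = 2 × 32120/3 ≈ 21413.

x = 9200 px, y = 21413 px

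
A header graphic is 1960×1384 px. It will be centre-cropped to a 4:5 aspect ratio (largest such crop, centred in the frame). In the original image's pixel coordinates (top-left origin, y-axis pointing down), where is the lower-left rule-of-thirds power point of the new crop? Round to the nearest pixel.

1960/1384 > 4/5, so the 4:5 crop keeps the full height 1384 and trims width to 1384 × 4/5 = 1107.20 px.
Left offset = (1960 − 1107.20)/2 = 426.40 px; top offset = 0.
Lower-left is one-third across and two-thirds down within the crop:
x = 426.40 + 1 × 1107.20/3 ≈ 795; y = 0.00 + 2 × 1384.00/3 ≈ 923.

x = 795 px, y = 923 px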